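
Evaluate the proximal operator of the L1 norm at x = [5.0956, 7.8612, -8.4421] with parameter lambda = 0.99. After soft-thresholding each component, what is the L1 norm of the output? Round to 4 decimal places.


Soft-thresholding with lambda = 0.99:
prox(5.0956) = sign(5.0956)*max(|5.0956| - 0.99, 0) = 4.1056
prox(7.8612) = sign(7.8612)*max(|7.8612| - 0.99, 0) = 6.8712
prox(-8.4421) = sign(-8.4421)*max(|-8.4421| - 0.99, 0) = -7.4521
prox(x) = [4.1056, 6.8712, -7.4521]
||prox(x)||_1 = 4.1056 + 6.8712 + 7.4521 = 18.4289


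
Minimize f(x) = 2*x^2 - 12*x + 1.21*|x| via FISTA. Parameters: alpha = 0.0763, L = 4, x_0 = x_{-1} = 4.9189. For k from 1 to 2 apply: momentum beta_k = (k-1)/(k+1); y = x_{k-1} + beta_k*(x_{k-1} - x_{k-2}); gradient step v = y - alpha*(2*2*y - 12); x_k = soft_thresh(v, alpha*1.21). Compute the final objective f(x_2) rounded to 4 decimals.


FISTA on f(x) = 2*x^2 - 12*x + 1.21*|x|
L = 4, alpha = 0.0763
Iteration 1: beta = 0.0, y = 4.9189 + 0.0*(4.9189 - 4.9189) = 4.9189
  grad(y) = 7.6756, v = y - alpha*grad = 4.3333
  prox(v) = soft_thresh(4.3333, 0.0923) = 4.2409
Iteration 2: beta = 0.3333, y = 4.2409 + 0.3333*(4.2409 - 4.9189) = 4.0149
  grad(y) = 4.0598, v = y - alpha*grad = 3.7052
  prox(v) = soft_thresh(3.7052, 0.0923) = 3.6129
f(x_2) = 2*3.6129^2 - 12*3.6129 + 1.21*|3.6129| = -12.8773


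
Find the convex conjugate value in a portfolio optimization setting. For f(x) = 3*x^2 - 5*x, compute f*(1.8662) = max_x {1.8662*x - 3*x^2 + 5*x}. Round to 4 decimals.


f*(y) = sup_x {y*x - a*x^2 - b*x} = sup_x {(y-b)*x - a*x^2}
FOC: (y - b) - 2a*x = 0 => x* = (y - b)/(2a)
x* = (1.8662 + 5)/(2*3) = 1.1444
f*(1.8662) = (y-b)^2/(4a) = (1.8662 + 5)^2/(4*3)
= 47.1447/12 = 3.9287


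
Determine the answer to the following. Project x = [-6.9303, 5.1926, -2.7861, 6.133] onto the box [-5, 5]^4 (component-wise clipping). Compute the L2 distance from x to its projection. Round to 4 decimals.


Project each component onto [-5, 5].
clip(-6.9303) = -5.0, clip(5.1926) = 5.0, clip(-2.7861) = -2.7861, clip(6.133) = 5.0
Projection = [-5.0, 5.0, -2.7861, 5.0]
Squared diffs: [3.7261, 0.0371, 0.0, 1.2837]
Distance = sqrt(5.0469) = 2.2465


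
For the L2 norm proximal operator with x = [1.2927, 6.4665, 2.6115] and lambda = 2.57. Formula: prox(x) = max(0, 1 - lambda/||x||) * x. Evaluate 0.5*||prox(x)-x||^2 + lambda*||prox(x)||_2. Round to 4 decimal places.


Step 1: Compute ||x||.
||x|| = 7.0927
Step 2: Compute scaling factor.
scale = max(0, 1 - 2.57/7.0927) = 0.6377
Step 3: prox(x) = [0.8243, 4.1234, 1.6652]
||prox(x)|| = 4.5227
Step 4: Proximal objective.
0.5*||prox-x||^2 = 3.3025
lambda*||prox|| = 11.6233
Total = 14.9258


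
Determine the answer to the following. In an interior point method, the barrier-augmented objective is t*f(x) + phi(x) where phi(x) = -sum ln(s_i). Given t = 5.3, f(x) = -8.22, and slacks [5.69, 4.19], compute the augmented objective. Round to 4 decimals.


Step 1: Compute log-barrier.
ln values: [1.7387, 1.4327]
phi = -(1.7387 + 1.4327) = -3.1714
Step 2: Compute augmented objective.
t*f(x) = 5.3*-8.22 = -43.566
Total = -43.566 - 3.1714 = -46.7374


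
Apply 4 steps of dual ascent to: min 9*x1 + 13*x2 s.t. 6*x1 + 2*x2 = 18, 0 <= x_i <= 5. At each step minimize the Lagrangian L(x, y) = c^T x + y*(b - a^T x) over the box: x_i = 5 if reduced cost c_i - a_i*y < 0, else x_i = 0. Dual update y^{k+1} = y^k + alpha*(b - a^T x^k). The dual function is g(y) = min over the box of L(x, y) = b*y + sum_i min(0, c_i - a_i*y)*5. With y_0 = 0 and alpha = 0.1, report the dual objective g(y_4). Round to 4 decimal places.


Dual ascent for LP: min 9*x1 + 13*x2, 6*x1 + 2*x2 = 18, 0 <= x_i <= 5
Step 1: y^k = 0.0, reduced costs: (9.0, 13.0)
  x^k = (0.0, 0.0), subgradient = b - a^T x = 18.0
  y^{k+1} = 0.0 + 0.1*18.0 = 1.8
Step 2: y^k = 1.8, reduced costs: (-1.8, 9.4)
  x^k = (5.0, 0.0), subgradient = b - a^T x = -12.0
  y^{k+1} = 1.8 + 0.1*-12.0 = 0.6
Step 3: y^k = 0.6, reduced costs: (5.4, 11.8)
  x^k = (0.0, 0.0), subgradient = b - a^T x = 18.0
  y^{k+1} = 0.6 + 0.1*18.0 = 2.4
Step 4: y^k = 2.4, reduced costs: (-5.4, 8.2)
  x^k = (5.0, 0.0), subgradient = b - a^T x = -12.0
  y^{k+1} = 2.4 + 0.1*-12.0 = 1.2
Dual objective at y_4 = 1.2: reduced costs (1.8, 10.6), box minimizer x = (0.0, 0.0)
g(y_4) = b*y + (c1 - a1*y)*x1 + (c2 - a2*y)*x2 = 18*1.2 + 1.8*0.0 + 10.6*0.0 = 21.6 + 0.0 + 0.0 = 21.6


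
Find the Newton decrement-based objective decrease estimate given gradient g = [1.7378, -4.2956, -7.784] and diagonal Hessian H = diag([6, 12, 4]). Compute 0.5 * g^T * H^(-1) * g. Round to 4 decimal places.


Step 1: H is diagonal, so H^(-1) * g = [0.2896, -0.358, -1.946].
Step 2: g^T H^(-1) g = sum_i g_i^2 / H_ii
  = (1.7378)^2/6 + (-4.2956)^2/12 + (-7.784)^2/4
  = 0.5033 + 1.5377 + 15.1477 = 17.1887
Step 3: Objective decrease = 0.5 * g^T H^(-1) g = 8.5943


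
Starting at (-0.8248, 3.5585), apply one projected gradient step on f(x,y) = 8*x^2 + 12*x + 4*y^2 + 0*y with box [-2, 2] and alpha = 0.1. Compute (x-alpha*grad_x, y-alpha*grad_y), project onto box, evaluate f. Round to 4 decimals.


Step 1: Compute gradient at (-0.8248, 3.5585).
grad_x = 2*8*-0.8248 + 12 = -1.1968
grad_y = 2*4*3.5585 + 0 = 28.468
Step 2: Gradient step.
x_raw = -0.8248 - 0.1*-1.1968 = -0.7051
y_raw = 3.5585 - 0.1*28.468 = 0.7117
Step 3: Project onto [-2, 2].
x_proj = clip(-0.7051) = -0.7051
y_proj = clip(0.7117) = 0.7117
Step 4: Evaluate f.
f(-0.7051, 0.7117) = -2.4578


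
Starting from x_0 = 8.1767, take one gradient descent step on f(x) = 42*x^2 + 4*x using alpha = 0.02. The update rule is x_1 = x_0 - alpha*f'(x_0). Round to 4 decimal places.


We compute the gradient at x_0 and apply the update.
f'(x) = 84*x + 4
f'(8.1767) = 84*8.1767 + 4 = 690.8428
x_1 = 8.1767 - 0.02*690.8428 = -5.6402


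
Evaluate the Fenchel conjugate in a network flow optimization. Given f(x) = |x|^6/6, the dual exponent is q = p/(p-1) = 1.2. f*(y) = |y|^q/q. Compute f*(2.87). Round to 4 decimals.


The conjugate exponent q satisfies 1/p + 1/q = 1.
p = 6, so q = 6/(6 - 1) = 1.2
|y|^q = 2.87^1.2 = 3.5437
f*(2.87) = 3.5437 / 1.2 = 2.9531


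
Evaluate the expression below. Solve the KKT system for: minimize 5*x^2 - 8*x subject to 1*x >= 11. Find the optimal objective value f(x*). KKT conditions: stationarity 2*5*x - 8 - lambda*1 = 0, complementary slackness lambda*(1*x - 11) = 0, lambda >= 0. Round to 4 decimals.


Step 1: Try lambda = 0 (constraint inactive).
x_unc = 8/(2*5) = 0.8
Check: 1*0.8 = 0.8 < 11 -- violated!
Step 2: Constraint must be active: 1*x = 11
x* = 11/1 = 11.0
lambda = (2*5*11.0 - 8)/1 = 102.0
Step 3: Compute optimal value.
f(x*) = 5*11.0^2 - 8*11.0 = 517.0


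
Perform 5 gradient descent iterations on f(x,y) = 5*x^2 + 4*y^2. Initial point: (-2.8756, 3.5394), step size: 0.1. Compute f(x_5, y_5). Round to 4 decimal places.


Gradient descent on f(x,y) = 5*x^2 + 4*y^2.
Starting point: (-2.8756, 3.5394), alpha = 0.1
Step 1: grad_x = 2*5*-2.8756 = -28.756, grad_y = 2*4*3.5394 = 28.3152
  x_1 = -2.8756 - 0.1*-28.756 = 0.0
  y_1 = 3.5394 - 0.1*28.3152 = 0.7079
Step 2: grad_x = 2*5*0.0 = 0.0, grad_y = 2*4*0.7079 = 5.663
  x_2 = 0.0 - 0.1*0.0 = 0.0
  y_2 = 0.7079 - 0.1*5.663 = 0.1416
Step 3: grad_x = 2*5*0.0 = 0.0, grad_y = 2*4*0.1416 = 1.1326
  x_3 = 0.0 - 0.1*0.0 = 0.0
  y_3 = 0.1416 - 0.1*1.1326 = 0.0283
Step 4: grad_x = 2*5*0.0 = 0.0, grad_y = 2*4*0.0283 = 0.2265
  x_4 = 0.0 - 0.1*0.0 = 0.0
  y_4 = 0.0283 - 0.1*0.2265 = 0.0057
Step 5: grad_x = 2*5*0.0 = 0.0, grad_y = 2*4*0.0057 = 0.0453
  x_5 = 0.0 - 0.1*0.0 = 0.0
  y_5 = 0.0057 - 0.1*0.0453 = 0.0011
f(0.0, 0.0011) = 5*0.0^2 + 4*0.0011^2 = 0.0


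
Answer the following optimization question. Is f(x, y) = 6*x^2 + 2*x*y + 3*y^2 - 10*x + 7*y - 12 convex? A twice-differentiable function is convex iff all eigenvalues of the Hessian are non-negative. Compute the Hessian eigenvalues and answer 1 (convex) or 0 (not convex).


The Hessian of f(x,y) = 6*x^2 + 2*x*y + 3*y^2 - 10*x + 7*y - 12 is:
H = [[12, 2], [2, 6]]
Trace = 12 + 6 = 18
Determinant = 12*6 - (2)^2 = 68
Discriminant = (18)^2 - 4*68 = 52.0
Eigenvalues: lambda_1 = 5.3944, lambda_2 = 12.6056
The function is convex.

1


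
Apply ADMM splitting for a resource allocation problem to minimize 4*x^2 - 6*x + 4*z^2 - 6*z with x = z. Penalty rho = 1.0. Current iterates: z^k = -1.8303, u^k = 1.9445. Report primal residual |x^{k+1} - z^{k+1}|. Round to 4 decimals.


ADMM iteration with rho = 1.0, z^k = -1.8303, u^k = 1.9445
Step 1: x-update.
Minimize 4*x^2 - 6*x + (1.0/2)*(x + 1.8303 + 1.9445)^2
FOC: (2*4 + 1.0)*x = 6 + 1.0*(-1.8303 - 1.9445)
x^{k+1} = 0.2472
Step 2: z-update.
Minimize 4*z^2 - 6*z + (1.0/2)*(0.2472 - z + 1.9445)^2
FOC: (2*4 + 1.0)*z = 6 + 1.0*(0.2472 + 1.9445)
z^{k+1} = 0.9102
Step 3: u-update.
u^{k+1} = 1.9445 + 0.2472 - 0.9102 = 1.2816
Step 4: Primal residual = |0.2472 - 0.9102| = 0.6629


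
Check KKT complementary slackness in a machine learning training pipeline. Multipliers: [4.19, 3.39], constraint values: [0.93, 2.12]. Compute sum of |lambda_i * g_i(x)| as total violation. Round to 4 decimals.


KKT complementary slackness check:
lambda_1 * g_1 = 4.19 * 0.93 = 3.8967
lambda_2 * g_2 = 3.39 * 2.12 = 7.1868
Total violation = 3.8967 + 7.1868 = 11.0835


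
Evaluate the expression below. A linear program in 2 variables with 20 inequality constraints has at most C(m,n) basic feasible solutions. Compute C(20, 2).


Each vertex corresponds to some choice of n active constraints out of m, so the number of vertices is at most C(m, n) = m! / (n!(m-n)!).
m = 20, n = 2
Numerator: 20 * 19
Denominator: 2! = 2
C(20, 2) = 190


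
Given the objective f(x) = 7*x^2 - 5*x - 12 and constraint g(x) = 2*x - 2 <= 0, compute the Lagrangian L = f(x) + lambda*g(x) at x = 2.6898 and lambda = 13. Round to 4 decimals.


Step 1: Evaluate f(x).
f(2.6898) = 7*2.6898^2 - 5*2.6898 - 12 = 25.1962
Step 2: Evaluate g(x).
g(2.6898) = 2*2.6898 - 2 = 3.3796
Step 3: Compute Lagrangian.
L = 25.1962 + 13*3.3796 = 69.131


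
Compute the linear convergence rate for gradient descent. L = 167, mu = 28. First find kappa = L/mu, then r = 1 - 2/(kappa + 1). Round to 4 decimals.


Step 1: Compute the condition number.
kappa = L/mu = 167/28 = 5.9643
Step 2: Compute the convergence rate.
r = 1 - 2/(kappa + 1) = 1 - 2*mu/(L + mu) = (L - mu)/(L + mu) = 139/195 = 0.7128


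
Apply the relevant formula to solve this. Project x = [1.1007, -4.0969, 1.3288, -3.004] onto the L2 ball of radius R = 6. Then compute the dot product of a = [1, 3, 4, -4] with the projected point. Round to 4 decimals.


Step 1: Compute ||x|| (intermediates to 6 decimals).
||x|| = sqrt(1.1007^2 + (-4.0969)^2 + 1.3288^2 + (-3.004)^2) = 5.365245
Step 2: Project.
Since ||x|| <= R, proj = x (no scaling needed).
proj(x) = [1.1007, -4.0969, 1.3288, -3.004]
Step 3: Dot product.
a^T * proj(x) = 1*1.1007 + 3*(-4.0969) + 4*1.3288 - 4*(-3.004) = 6.1412


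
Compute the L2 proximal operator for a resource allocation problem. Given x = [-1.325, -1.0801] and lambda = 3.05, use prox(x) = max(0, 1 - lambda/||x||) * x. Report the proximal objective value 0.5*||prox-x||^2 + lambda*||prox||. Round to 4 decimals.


Step 1: Compute ||x||.
||x|| = 1.7095
Step 2: Compute scaling factor.
scale = max(0, 1 - 3.05/1.7095) = 0.0
Step 3: prox(x) = [-0.0, -0.0]
||prox(x)|| = 0.0
Step 4: Proximal objective.
0.5*||prox-x||^2 = 1.4611
lambda*||prox|| = 0.0
Total = 1.4611


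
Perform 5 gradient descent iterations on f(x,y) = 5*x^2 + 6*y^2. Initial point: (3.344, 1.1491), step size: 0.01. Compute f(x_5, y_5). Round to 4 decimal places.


Gradient descent on f(x,y) = 5*x^2 + 6*y^2.
Starting point: (3.344, 1.1491), alpha = 0.01
Step 1: grad_x = 2*5*3.344 = 33.44, grad_y = 2*6*1.1491 = 13.7892
  x_1 = 3.344 - 0.01*33.44 = 3.0096
  y_1 = 1.1491 - 0.01*13.7892 = 1.0112
Step 2: grad_x = 2*5*3.0096 = 30.096, grad_y = 2*6*1.0112 = 12.1345
  x_2 = 3.0096 - 0.01*30.096 = 2.7086
  y_2 = 1.0112 - 0.01*12.1345 = 0.8899
Step 3: grad_x = 2*5*2.7086 = 27.0864, grad_y = 2*6*0.8899 = 10.6784
  x_3 = 2.7086 - 0.01*27.0864 = 2.4378
  y_3 = 0.8899 - 0.01*10.6784 = 0.7831
Step 4: grad_x = 2*5*2.4378 = 24.3778, grad_y = 2*6*0.7831 = 9.397
  x_4 = 2.4378 - 0.01*24.3778 = 2.194
  y_4 = 0.7831 - 0.01*9.397 = 0.6891
Step 5: grad_x = 2*5*2.194 = 21.94, grad_y = 2*6*0.6891 = 8.2693
  x_5 = 2.194 - 0.01*21.94 = 1.9746
  y_5 = 0.6891 - 0.01*8.2693 = 0.6064
f(1.9746, 0.6064) = 5*1.9746^2 + 6*0.6064^2 = 21.7016


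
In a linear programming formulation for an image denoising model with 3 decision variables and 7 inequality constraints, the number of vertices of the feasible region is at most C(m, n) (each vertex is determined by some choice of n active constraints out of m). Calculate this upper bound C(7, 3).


Each vertex corresponds to some choice of n active constraints out of m, so the number of vertices is at most C(m, n) = m! / (n!(m-n)!).
m = 7, n = 3
Numerator: 7 * 6 * 5
Denominator: 3! = 6
C(7, 3) = 35


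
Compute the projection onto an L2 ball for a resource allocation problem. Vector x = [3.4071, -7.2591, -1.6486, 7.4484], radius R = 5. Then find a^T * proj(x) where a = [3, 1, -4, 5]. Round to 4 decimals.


Step 1: Compute ||x|| (intermediates to 6 decimals).
||x|| = sqrt(3.4071^2 + (-7.2591)^2 + (-1.6486)^2 + 7.4484^2) = 11.067945
Step 2: Project.
Since ||x|| > R, scale = R/||x|| = 5/11.067945 = 0.451755, proj(x) = scale * x
proj(x) = [1.539174, -3.279335, -0.744763, 3.364852]
Step 3: Dot product.
a^T * proj(x) = 3*1.539174 + 1*(-3.279335) - 4*(-0.744763) + 5*3.364852 = 21.1415


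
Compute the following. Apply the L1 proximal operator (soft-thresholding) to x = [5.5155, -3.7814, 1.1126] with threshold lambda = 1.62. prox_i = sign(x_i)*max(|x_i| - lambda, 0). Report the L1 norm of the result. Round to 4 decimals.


Soft-thresholding with lambda = 1.62:
prox(5.5155) = sign(5.5155)*max(|5.5155| - 1.62, 0) = 3.8955
prox(-3.7814) = sign(-3.7814)*max(|-3.7814| - 1.62, 0) = -2.1614
prox(1.1126) = sign(1.1126)*max(|1.1126| - 1.62, 0) = 0.0
prox(x) = [3.8955, -2.1614, 0.0]
||prox(x)||_1 = 3.8955 + 2.1614 + 0.0 = 6.0569


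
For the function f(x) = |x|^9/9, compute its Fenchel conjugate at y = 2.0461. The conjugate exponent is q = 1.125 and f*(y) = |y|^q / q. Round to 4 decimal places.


The conjugate exponent q satisfies 1/p + 1/q = 1.
p = 9, so q = 9/(9 - 1) = 1.125
|y|^q = 2.0461^1.125 = 2.2377
f*(2.0461) = 2.2377 / 1.125 = 1.989


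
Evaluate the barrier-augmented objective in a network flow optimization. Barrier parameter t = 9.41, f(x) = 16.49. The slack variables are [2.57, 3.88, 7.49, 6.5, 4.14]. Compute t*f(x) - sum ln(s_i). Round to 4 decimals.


Step 1: Compute log-barrier.
ln values: [0.9439, 1.3558, 2.0136, 1.8718, 1.4207]
phi = -(0.9439 + 1.3558 + 2.0136 + 1.8718 + 1.4207) = -7.6058
Step 2: Compute augmented objective.
t*f(x) = 9.41*16.49 = 155.1709
Total = 155.1709 - 7.6058 = 147.5651


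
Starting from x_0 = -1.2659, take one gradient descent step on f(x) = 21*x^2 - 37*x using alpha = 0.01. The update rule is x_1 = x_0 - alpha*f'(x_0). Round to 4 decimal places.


We compute the gradient at x_0 and apply the update.
f'(x) = 42*x - 37
f'(-1.2659) = 42*-1.2659 - 37 = -90.1678
x_1 = -1.2659 - 0.01*-90.1678 = -0.3642


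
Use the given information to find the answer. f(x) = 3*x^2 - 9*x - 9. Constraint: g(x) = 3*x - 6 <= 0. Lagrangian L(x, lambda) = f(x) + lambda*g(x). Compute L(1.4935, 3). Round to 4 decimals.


Step 1: Evaluate f(x).
f(1.4935) = 3*1.4935^2 - 9*1.4935 - 9 = -15.7499
Step 2: Evaluate g(x).
g(1.4935) = 3*1.4935 - 6 = -1.5195
Step 3: Compute Lagrangian.
L = -15.7499 + 3*-1.5195 = -20.3084


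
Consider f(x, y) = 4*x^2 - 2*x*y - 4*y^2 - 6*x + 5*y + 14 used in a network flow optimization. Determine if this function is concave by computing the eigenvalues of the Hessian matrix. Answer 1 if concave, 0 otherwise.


The Hessian of f(x,y) = 4*x^2 - 2*x*y - 4*y^2 - 6*x + 5*y + 14 is:
H = [[8, -2], [-2, -8]]
Trace = 8 - 8 = 0
Determinant = 8*-8 - (-2)^2 = -68
Discriminant = (0)^2 - 4*-68 = 272.0
Eigenvalues: lambda_1 = -8.2462, lambda_2 = 8.2462
The function is not concave.

0


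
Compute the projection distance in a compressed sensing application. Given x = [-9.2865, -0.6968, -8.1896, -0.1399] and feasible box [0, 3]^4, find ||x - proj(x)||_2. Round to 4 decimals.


Project each component onto [0, 3].
clip(-9.2865) = 0.0, clip(-0.6968) = 0.0, clip(-8.1896) = 0.0, clip(-0.1399) = 0.0
Projection = [0.0, 0.0, 0.0, 0.0]
Squared diffs: [86.2391, 0.4855, 67.0695, 0.0196]
Distance = sqrt(153.8137) = 12.4022


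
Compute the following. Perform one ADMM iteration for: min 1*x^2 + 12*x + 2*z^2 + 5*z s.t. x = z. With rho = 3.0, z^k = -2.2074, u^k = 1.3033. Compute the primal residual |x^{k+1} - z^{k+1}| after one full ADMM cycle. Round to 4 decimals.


ADMM iteration with rho = 3.0, z^k = -2.2074, u^k = 1.3033
Step 1: x-update.
Minimize 1*x^2 + 12*x + (3.0/2)*(x + 2.2074 + 1.3033)^2
FOC: (2*1 + 3.0)*x = -12 + 3.0*(-2.2074 - 1.3033)
x^{k+1} = -4.5064
Step 2: z-update.
Minimize 2*z^2 + 5*z + (3.0/2)*(-4.5064 - z + 1.3033)^2
FOC: (2*2 + 3.0)*z = -5 + 3.0*(-4.5064 + 1.3033)
z^{k+1} = -2.0871
Step 3: u-update.
u^{k+1} = 1.3033 - 4.5064 + 2.0871 = -1.1161
Step 4: Primal residual = |-4.5064 + 2.0871| = 2.4194


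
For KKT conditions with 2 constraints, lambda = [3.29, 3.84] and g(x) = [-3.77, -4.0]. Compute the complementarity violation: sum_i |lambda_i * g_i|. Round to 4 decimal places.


KKT complementary slackness check:
lambda_1 * g_1 = 3.29 * -3.77 = -12.4033
lambda_2 * g_2 = 3.84 * -4.0 = -15.36
Total violation = 12.4033 + 15.36 = 27.7633


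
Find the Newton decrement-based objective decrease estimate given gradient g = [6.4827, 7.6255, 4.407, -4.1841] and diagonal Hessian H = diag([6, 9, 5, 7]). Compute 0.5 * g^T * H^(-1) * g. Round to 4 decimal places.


Step 1: H is diagonal, so H^(-1) * g = [1.0805, 0.8473, 0.8814, -0.5977].
Step 2: g^T H^(-1) g = sum_i g_i^2 / H_ii
  = (6.4827)^2/6 + (7.6255)^2/9 + (4.407)^2/5 + (-4.1841)^2/7
  = 7.0042 + 6.4609 + 3.8843 + 2.501 = 19.8504
Step 3: Objective decrease = 0.5 * g^T H^(-1) g = 9.9252


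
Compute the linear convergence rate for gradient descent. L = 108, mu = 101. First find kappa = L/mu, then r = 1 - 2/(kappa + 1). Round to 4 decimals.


Step 1: Compute the condition number.
kappa = L/mu = 108/101 = 1.0693
Step 2: Compute the convergence rate.
r = 1 - 2/(kappa + 1) = 1 - 2*mu/(L + mu) = (L - mu)/(L + mu) = 7/209 = 0.0335


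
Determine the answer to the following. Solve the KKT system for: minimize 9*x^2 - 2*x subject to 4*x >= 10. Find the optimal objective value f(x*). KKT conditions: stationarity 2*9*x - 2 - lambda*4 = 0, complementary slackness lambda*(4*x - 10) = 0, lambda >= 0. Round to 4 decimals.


Step 1: Try lambda = 0 (constraint inactive).
x_unc = 2/(2*9) = 0.1111
Check: 4*0.1111 = 0.4444 < 10 -- violated!
Step 2: Constraint must be active: 4*x = 10
x* = 10/4 = 2.5
lambda = (2*9*2.5 - 2)/4 = 10.75
Step 3: Compute optimal value.
f(x*) = 9*2.5^2 - 2*2.5 = 51.25


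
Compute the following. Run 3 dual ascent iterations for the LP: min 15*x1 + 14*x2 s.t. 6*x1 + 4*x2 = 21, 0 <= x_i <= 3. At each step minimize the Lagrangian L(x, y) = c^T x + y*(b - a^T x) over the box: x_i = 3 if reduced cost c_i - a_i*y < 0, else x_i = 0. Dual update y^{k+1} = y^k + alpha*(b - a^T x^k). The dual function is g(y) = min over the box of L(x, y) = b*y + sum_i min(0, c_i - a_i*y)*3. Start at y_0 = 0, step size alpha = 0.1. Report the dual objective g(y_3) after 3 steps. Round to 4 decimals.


Dual ascent for LP: min 15*x1 + 14*x2, 6*x1 + 4*x2 = 21, 0 <= x_i <= 3
Step 1: y^k = 0.0, reduced costs: (15.0, 14.0)
  x^k = (0.0, 0.0), subgradient = b - a^T x = 21.0
  y^{k+1} = 0.0 + 0.1*21.0 = 2.1
Step 2: y^k = 2.1, reduced costs: (2.4, 5.6)
  x^k = (0.0, 0.0), subgradient = b - a^T x = 21.0
  y^{k+1} = 2.1 + 0.1*21.0 = 4.2
Step 3: y^k = 4.2, reduced costs: (-10.2, -2.8)
  x^k = (3.0, 3.0), subgradient = b - a^T x = -9.0
  y^{k+1} = 4.2 + 0.1*-9.0 = 3.3
Dual objective at y_3 = 3.3: reduced costs (-4.8, 0.8), box minimizer x = (3.0, 0.0)
g(y_3) = b*y + (c1 - a1*y)*x1 + (c2 - a2*y)*x2 = 21*3.3 + (-4.8)*3.0 + 0.8*0.0 = 69.3 - 14.4 + 0.0 = 54.9


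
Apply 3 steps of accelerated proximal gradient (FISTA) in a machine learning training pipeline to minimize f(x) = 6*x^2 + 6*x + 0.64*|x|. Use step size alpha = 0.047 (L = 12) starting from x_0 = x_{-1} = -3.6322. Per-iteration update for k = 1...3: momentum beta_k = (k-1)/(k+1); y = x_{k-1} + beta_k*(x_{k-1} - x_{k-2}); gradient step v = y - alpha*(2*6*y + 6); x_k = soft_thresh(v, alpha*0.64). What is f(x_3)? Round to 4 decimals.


FISTA on f(x) = 6*x^2 + 6*x + 0.64*|x|
L = 12, alpha = 0.047
Iteration 1: beta = 0.0, y = -3.6322 + 0.0*(-3.6322 + 3.6322) = -3.6322
  grad(y) = -37.5864, v = y - alpha*grad = -1.8656
  prox(v) = soft_thresh(-1.8656, 0.0301) = -1.8356
Iteration 2: beta = 0.3333, y = -1.8356 + 0.3333*(-1.8356 + 3.6322) = -1.2367
  grad(y) = -8.8401, v = y - alpha*grad = -0.8212
  prox(v) = soft_thresh(-0.8212, 0.0301) = -0.7911
Iteration 3: beta = 0.5, y = -0.7911 + 0.5*(-0.7911 + 1.8356) = -0.2689
  grad(y) = 2.7733, v = y - alpha*grad = -0.3992
  prox(v) = soft_thresh(-0.3992, 0.0301) = -0.3692
f(x_3) = 6*(-0.3692)^2 + 6*(-0.3692) + 0.64*|-0.3692| = -1.161


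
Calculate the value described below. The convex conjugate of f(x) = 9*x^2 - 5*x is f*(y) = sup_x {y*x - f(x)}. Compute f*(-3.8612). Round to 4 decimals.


f*(y) = sup_x {y*x - a*x^2 - b*x} = sup_x {(y-b)*x - a*x^2}
FOC: (y - b) - 2a*x = 0 => x* = (y - b)/(2a)
x* = (-3.8612 + 5)/(2*9) = 0.0633
f*(-3.8612) = (y-b)^2/(4a) = (-3.8612 + 5)^2/(4*9)
= 1.2969/36 = 0.036


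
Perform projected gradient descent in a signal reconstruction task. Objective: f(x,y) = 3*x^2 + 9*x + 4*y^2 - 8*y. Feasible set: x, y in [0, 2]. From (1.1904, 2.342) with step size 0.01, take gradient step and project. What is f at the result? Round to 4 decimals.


Step 1: Compute gradient at (1.1904, 2.342).
grad_x = 2*3*1.1904 + 9 = 16.1424
grad_y = 2*4*2.342 - 8 = 10.736
Step 2: Gradient step.
x_raw = 1.1904 - 0.01*16.1424 = 1.029
y_raw = 2.342 - 0.01*10.736 = 2.2346
Step 3: Project onto [0, 2].
x_proj = clip(1.029) = 1.029
y_proj = clip(2.2346) = 2.0
Step 4: Evaluate f.
f(1.029, 2.0) = 12.4372


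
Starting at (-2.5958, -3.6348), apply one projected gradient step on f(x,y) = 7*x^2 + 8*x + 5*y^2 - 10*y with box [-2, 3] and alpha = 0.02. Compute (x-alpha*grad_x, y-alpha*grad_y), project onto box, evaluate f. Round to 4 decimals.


Step 1: Compute gradient at (-2.5958, -3.6348).
grad_x = 2*7*-2.5958 + 8 = -28.3412
grad_y = 2*5*-3.6348 - 10 = -46.348
Step 2: Gradient step.
x_raw = -2.5958 - 0.02*-28.3412 = -2.029
y_raw = -3.6348 - 0.02*-46.348 = -2.7078
Step 3: Project onto [-2, 3].
x_proj = clip(-2.029) = -2.0
y_proj = clip(-2.7078) = -2.0
Step 4: Evaluate f.
f(-2.0, -2.0) = 52.0


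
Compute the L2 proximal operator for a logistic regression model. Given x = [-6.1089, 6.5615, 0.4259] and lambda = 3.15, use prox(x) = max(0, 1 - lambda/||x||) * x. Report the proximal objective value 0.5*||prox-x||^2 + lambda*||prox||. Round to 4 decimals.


Step 1: Compute ||x||.
||x|| = 8.9752
Step 2: Compute scaling factor.
scale = max(0, 1 - 3.15/8.9752) = 0.649
Step 3: prox(x) = [-3.9649, 4.2586, 0.2764]
||prox(x)|| = 5.8252
Step 4: Proximal objective.
0.5*||prox-x||^2 = 4.9613
lambda*||prox|| = 18.3494
Total = 23.3105


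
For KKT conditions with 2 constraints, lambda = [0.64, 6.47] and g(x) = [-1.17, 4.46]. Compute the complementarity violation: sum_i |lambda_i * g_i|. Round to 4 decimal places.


KKT complementary slackness check:
lambda_1 * g_1 = 0.64 * -1.17 = -0.7488
lambda_2 * g_2 = 6.47 * 4.46 = 28.8562
Total violation = 0.7488 + 28.8562 = 29.605


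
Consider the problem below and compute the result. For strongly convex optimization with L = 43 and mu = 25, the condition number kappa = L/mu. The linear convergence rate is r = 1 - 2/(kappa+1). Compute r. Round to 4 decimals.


Step 1: Compute the condition number.
kappa = L/mu = 43/25 = 1.72
Step 2: Compute the convergence rate.
r = 1 - 2/(kappa + 1) = 1 - 2*mu/(L + mu) = (L - mu)/(L + mu) = 18/68 = 0.2647


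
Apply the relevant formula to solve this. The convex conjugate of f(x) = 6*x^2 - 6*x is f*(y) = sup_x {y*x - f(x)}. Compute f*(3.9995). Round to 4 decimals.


f*(y) = sup_x {y*x - a*x^2 - b*x} = sup_x {(y-b)*x - a*x^2}
FOC: (y - b) - 2a*x = 0 => x* = (y - b)/(2a)
x* = (3.9995 + 6)/(2*6) = 0.8333
f*(3.9995) = (y-b)^2/(4a) = (3.9995 + 6)^2/(4*6)
= 99.99/24 = 4.1663


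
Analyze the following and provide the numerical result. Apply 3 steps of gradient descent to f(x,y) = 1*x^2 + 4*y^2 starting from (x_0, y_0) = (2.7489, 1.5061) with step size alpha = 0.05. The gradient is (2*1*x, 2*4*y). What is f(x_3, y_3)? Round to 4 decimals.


Gradient descent on f(x,y) = 1*x^2 + 4*y^2.
Starting point: (2.7489, 1.5061), alpha = 0.05
Step 1: grad_x = 2*1*2.7489 = 5.4978, grad_y = 2*4*1.5061 = 12.0488
  x_1 = 2.7489 - 0.05*5.4978 = 2.474
  y_1 = 1.5061 - 0.05*12.0488 = 0.9037
Step 2: grad_x = 2*1*2.474 = 4.948, grad_y = 2*4*0.9037 = 7.2293
  x_2 = 2.474 - 0.05*4.948 = 2.2266
  y_2 = 0.9037 - 0.05*7.2293 = 0.5422
Step 3: grad_x = 2*1*2.2266 = 4.4532, grad_y = 2*4*0.5422 = 4.3376
  x_3 = 2.2266 - 0.05*4.4532 = 2.0039
  y_3 = 0.5422 - 0.05*4.3376 = 0.3253
f(2.0039, 0.3253) = 1*2.0039^2 + 4*0.3253^2 = 4.4391


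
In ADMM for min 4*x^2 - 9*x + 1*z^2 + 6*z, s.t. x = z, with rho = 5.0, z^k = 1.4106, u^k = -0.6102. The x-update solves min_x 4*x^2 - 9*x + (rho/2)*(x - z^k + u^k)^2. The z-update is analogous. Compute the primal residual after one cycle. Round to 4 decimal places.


ADMM iteration with rho = 5.0, z^k = 1.4106, u^k = -0.6102
Step 1: x-update.
Minimize 4*x^2 - 9*x + (5.0/2)*(x - 1.4106 - 0.6102)^2
FOC: (2*4 + 5.0)*x = 9 + 5.0*(1.4106 + 0.6102)
x^{k+1} = 1.4695
Step 2: z-update.
Minimize 1*z^2 + 6*z + (5.0/2)*(1.4695 - z - 0.6102)^2
FOC: (2*1 + 5.0)*z = -6 + 5.0*(1.4695 - 0.6102)
z^{k+1} = -0.2433
Step 3: u-update.
u^{k+1} = -0.6102 + 1.4695 + 0.2433 = 1.1027
Step 4: Primal residual = |1.4695 + 0.2433| = 1.7129


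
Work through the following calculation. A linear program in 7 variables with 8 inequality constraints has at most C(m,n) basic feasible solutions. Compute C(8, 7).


Each vertex corresponds to some choice of n active constraints out of m, so the number of vertices is at most C(m, n) = m! / (n!(m-n)!).
m = 8, n = 7
Numerator: 8 * 7 * 6 * 5 * 4 * 3 * 2
Denominator: 7! = 5040
C(8, 7) = 8


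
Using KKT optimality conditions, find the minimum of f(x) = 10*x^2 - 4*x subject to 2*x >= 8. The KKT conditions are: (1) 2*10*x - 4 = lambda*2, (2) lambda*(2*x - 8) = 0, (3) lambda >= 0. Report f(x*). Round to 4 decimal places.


Step 1: Try lambda = 0 (constraint inactive).
x_unc = 4/(2*10) = 0.2
Check: 2*0.2 = 0.4 < 8 -- violated!
Step 2: Constraint must be active: 2*x = 8
x* = 8/2 = 4.0
lambda = (2*10*4.0 - 4)/2 = 38.0
Step 3: Compute optimal value.
f(x*) = 10*4.0^2 - 4*4.0 = 144.0


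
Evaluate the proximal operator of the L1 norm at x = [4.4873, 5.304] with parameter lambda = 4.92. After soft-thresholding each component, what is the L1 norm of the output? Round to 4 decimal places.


Soft-thresholding with lambda = 4.92:
prox(4.4873) = sign(4.4873)*max(|4.4873| - 4.92, 0) = 0.0
prox(5.304) = sign(5.304)*max(|5.304| - 4.92, 0) = 0.384
prox(x) = [0.0, 0.384]
||prox(x)||_1 = 0.0 + 0.384 = 0.384


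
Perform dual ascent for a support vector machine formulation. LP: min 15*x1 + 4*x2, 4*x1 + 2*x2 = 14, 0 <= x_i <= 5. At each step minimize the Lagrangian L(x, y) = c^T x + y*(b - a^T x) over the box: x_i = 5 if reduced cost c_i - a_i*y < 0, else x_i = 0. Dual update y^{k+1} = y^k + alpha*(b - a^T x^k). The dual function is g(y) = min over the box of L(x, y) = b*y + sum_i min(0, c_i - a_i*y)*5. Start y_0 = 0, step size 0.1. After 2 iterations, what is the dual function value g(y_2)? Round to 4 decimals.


Dual ascent for LP: min 15*x1 + 4*x2, 4*x1 + 2*x2 = 14, 0 <= x_i <= 5
Step 1: y^k = 0.0, reduced costs: (15.0, 4.0)
  x^k = (0.0, 0.0), subgradient = b - a^T x = 14.0
  y^{k+1} = 0.0 + 0.1*14.0 = 1.4
Step 2: y^k = 1.4, reduced costs: (9.4, 1.2)
  x^k = (0.0, 0.0), subgradient = b - a^T x = 14.0
  y^{k+1} = 1.4 + 0.1*14.0 = 2.8
Dual objective at y_2 = 2.8: reduced costs (3.8, -1.6), box minimizer x = (0.0, 5.0)
g(y_2) = b*y + (c1 - a1*y)*x1 + (c2 - a2*y)*x2 = 14*2.8 + 3.8*0.0 + (-1.6)*5.0 = 39.2 + 0.0 - 8.0 = 31.2


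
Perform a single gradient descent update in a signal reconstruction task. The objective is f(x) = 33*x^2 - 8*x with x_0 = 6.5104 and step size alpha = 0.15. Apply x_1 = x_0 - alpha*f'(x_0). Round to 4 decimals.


We compute the gradient at x_0 and apply the update.
f'(x) = 66*x - 8
f'(6.5104) = 66*6.5104 - 8 = 421.6864
x_1 = 6.5104 - 0.15*421.6864 = -56.7426


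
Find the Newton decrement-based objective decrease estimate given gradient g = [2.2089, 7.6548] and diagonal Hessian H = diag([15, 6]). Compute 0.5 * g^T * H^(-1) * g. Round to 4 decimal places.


Step 1: H is diagonal, so H^(-1) * g = [0.1473, 1.2758].
Step 2: g^T H^(-1) g = sum_i g_i^2 / H_ii
  = (2.2089)^2/15 + (7.6548)^2/6
  = 0.3253 + 9.766 = 10.0913
Step 3: Objective decrease = 0.5 * g^T H^(-1) g = 5.0456


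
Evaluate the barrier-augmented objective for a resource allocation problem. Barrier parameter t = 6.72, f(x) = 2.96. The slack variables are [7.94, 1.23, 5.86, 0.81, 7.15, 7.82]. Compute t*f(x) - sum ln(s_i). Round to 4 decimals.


Step 1: Compute log-barrier.
ln values: [2.0719, 0.207, 1.7681, -0.2107, 1.9671, 2.0567]
phi = -(2.0719 + 0.207 + 1.7681 - 0.2107 + 1.9671 + 2.0567) = -7.8602
Step 2: Compute augmented objective.
t*f(x) = 6.72*2.96 = 19.8912
Total = 19.8912 - 7.8602 = 12.031


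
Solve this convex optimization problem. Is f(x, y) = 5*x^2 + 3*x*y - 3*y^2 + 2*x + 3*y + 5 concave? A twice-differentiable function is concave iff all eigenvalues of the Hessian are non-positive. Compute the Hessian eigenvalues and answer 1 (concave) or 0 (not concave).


The Hessian of f(x,y) = 5*x^2 + 3*x*y - 3*y^2 + 2*x + 3*y + 5 is:
H = [[10, 3], [3, -6]]
Trace = 10 - 6 = 4
Determinant = 10*-6 - (3)^2 = -69
Discriminant = (4)^2 - 4*-69 = 292.0
Eigenvalues: lambda_1 = -6.544, lambda_2 = 10.544
The function is not concave.

0


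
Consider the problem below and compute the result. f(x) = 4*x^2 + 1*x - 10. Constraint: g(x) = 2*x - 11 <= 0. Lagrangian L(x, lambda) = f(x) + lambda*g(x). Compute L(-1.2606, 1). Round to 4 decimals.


Step 1: Evaluate f(x).
f(-1.2606) = 4*(-1.2606)^2 + 1*(-1.2606) - 10 = -4.9042
Step 2: Evaluate g(x).
g(-1.2606) = 2*-1.2606 - 11 = -13.5212
Step 3: Compute Lagrangian.
L = -4.9042 + 1*-13.5212 = -18.4254


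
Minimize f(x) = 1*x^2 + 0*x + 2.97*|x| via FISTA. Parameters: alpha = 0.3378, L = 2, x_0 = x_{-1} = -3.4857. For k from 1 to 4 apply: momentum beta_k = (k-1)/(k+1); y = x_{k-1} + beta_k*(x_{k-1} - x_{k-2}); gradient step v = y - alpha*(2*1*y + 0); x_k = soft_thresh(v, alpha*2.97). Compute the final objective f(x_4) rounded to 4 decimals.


FISTA on f(x) = 1*x^2 + 0*x + 2.97*|x|
L = 2, alpha = 0.3378
Iteration 1: beta = 0.0, y = -3.4857 + 0.0*(-3.4857 + 3.4857) = -3.4857
  grad(y) = -6.9714, v = y - alpha*grad = -1.1308
  prox(v) = soft_thresh(-1.1308, 1.0033) = -0.1275
Iteration 2: beta = 0.3333, y = -0.1275 + 0.3333*(-0.1275 + 3.4857) = 0.9919
  grad(y) = 1.9838, v = y - alpha*grad = 0.3218
  prox(v) = soft_thresh(0.3218, 1.0033) = 0.0
Iteration 3: beta = 0.5, y = 0.0 + 0.5*(0.0 + 0.1275) = 0.0637
  grad(y) = 0.1275, v = y - alpha*grad = 0.0207
  prox(v) = soft_thresh(0.0207, 1.0033) = 0.0
Iteration 4: beta = 0.6, y = 0.0 + 0.6*(0.0 - 0.0) = 0.0
  grad(y) = 0.0, v = y - alpha*grad = 0.0
  prox(v) = soft_thresh(0.0, 1.0033) = 0.0
f(x_4) = 1*0.0^2 + 0*0.0 + 2.97*|0.0| = 0.0


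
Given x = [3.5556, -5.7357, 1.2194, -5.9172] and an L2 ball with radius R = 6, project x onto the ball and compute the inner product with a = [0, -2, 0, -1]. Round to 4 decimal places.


Step 1: Compute ||x|| (intermediates to 6 decimals).
||x|| = sqrt(3.5556^2 + (-5.7357)^2 + 1.2194^2 + (-5.9172)^2) = 9.057634
Step 2: Project.
Since ||x|| > R, scale = R/||x|| = 6/9.057634 = 0.662425, proj(x) = scale * x
proj(x) = [2.355318, -3.799471, 0.807761, -3.919701]
Step 3: Dot product.
a^T * proj(x) = 0*2.355318 - 2*(-3.799471) + 0*0.807761 - 1*(-3.919701) = 11.5186


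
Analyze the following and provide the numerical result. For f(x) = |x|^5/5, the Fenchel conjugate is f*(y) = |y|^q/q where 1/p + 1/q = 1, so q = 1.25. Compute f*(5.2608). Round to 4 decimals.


The conjugate exponent q satisfies 1/p + 1/q = 1.
p = 5, so q = 5/(5 - 1) = 1.25
|y|^q = 5.2608^1.25 = 7.9674
f*(5.2608) = 7.9674 / 1.25 = 6.3739


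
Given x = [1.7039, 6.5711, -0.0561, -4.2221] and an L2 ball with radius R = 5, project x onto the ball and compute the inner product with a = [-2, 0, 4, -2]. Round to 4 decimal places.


Step 1: Compute ||x|| (intermediates to 6 decimals).
||x|| = sqrt(1.7039^2 + 6.5711^2 + (-0.0561)^2 + (-4.2221)^2) = 7.994492
Step 2: Project.
Since ||x|| > R, scale = R/||x|| = 5/7.994492 = 0.625431, proj(x) = scale * x
proj(x) = [1.065672, 4.10977, -0.035087, -2.640632]
Step 3: Dot product.
a^T * proj(x) = -2*1.065672 + 0*4.10977 + 4*(-0.035087) - 2*(-2.640632) = 3.0096


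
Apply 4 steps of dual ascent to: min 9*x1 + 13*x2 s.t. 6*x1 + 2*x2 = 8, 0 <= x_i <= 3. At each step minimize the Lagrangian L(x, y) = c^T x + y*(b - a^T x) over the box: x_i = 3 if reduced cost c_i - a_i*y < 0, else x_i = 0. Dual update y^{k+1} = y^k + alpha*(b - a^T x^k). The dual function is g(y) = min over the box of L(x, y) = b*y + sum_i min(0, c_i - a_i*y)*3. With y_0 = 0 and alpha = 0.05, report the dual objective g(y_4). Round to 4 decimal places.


Dual ascent for LP: min 9*x1 + 13*x2, 6*x1 + 2*x2 = 8, 0 <= x_i <= 3
Step 1: y^k = 0.0, reduced costs: (9.0, 13.0)
  x^k = (0.0, 0.0), subgradient = b - a^T x = 8.0
  y^{k+1} = 0.0 + 0.05*8.0 = 0.4
Step 2: y^k = 0.4, reduced costs: (6.6, 12.2)
  x^k = (0.0, 0.0), subgradient = b - a^T x = 8.0
  y^{k+1} = 0.4 + 0.05*8.0 = 0.8
Step 3: y^k = 0.8, reduced costs: (4.2, 11.4)
  x^k = (0.0, 0.0), subgradient = b - a^T x = 8.0
  y^{k+1} = 0.8 + 0.05*8.0 = 1.2
Step 4: y^k = 1.2, reduced costs: (1.8, 10.6)
  x^k = (0.0, 0.0), subgradient = b - a^T x = 8.0
  y^{k+1} = 1.2 + 0.05*8.0 = 1.6
Dual objective at y_4 = 1.6: reduced costs (-0.6, 9.8), box minimizer x = (3.0, 0.0)
g(y_4) = b*y + (c1 - a1*y)*x1 + (c2 - a2*y)*x2 = 8*1.6 + (-0.6)*3.0 + 9.8*0.0 = 12.8 - 1.8 + 0.0 = 11.0


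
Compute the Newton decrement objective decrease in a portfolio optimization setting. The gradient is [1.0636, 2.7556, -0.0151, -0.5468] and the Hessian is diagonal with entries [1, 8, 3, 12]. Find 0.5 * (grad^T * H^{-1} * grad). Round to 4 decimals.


Step 1: H is diagonal, so H^(-1) * g = [1.0636, 0.3445, -0.005, -0.0456].
Step 2: g^T H^(-1) g = sum_i g_i^2 / H_ii
  = (1.0636)^2/1 + (2.7556)^2/8 + (-0.0151)^2/3 + (-0.5468)^2/12
  = 1.1312 + 0.9492 + 0.0001 + 0.0249 = 2.1054
Step 3: Objective decrease = 0.5 * g^T H^(-1) g = 1.0527


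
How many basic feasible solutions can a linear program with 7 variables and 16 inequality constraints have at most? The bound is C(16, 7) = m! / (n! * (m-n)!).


Each vertex corresponds to some choice of n active constraints out of m, so the number of vertices is at most C(m, n) = m! / (n!(m-n)!).
m = 16, n = 7
Numerator: 16 * 15 * 14 * 13 * 12 * 11 * 10
Denominator: 7! = 5040
C(16, 7) = 11440


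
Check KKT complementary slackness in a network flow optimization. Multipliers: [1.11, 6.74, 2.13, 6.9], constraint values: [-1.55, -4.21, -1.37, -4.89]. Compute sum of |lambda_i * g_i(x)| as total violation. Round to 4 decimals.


KKT complementary slackness check:
lambda_1 * g_1 = 1.11 * -1.55 = -1.7205
lambda_2 * g_2 = 6.74 * -4.21 = -28.3754
lambda_3 * g_3 = 2.13 * -1.37 = -2.9181
lambda_4 * g_4 = 6.9 * -4.89 = -33.741
Total violation = 1.7205 + 28.3754 + 2.9181 + 33.741 = 66.755


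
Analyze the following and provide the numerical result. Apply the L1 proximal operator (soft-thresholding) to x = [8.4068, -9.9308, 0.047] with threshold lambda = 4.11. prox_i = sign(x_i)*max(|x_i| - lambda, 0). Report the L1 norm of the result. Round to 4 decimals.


Soft-thresholding with lambda = 4.11:
prox(8.4068) = sign(8.4068)*max(|8.4068| - 4.11, 0) = 4.2968
prox(-9.9308) = sign(-9.9308)*max(|-9.9308| - 4.11, 0) = -5.8208
prox(0.047) = sign(0.047)*max(|0.047| - 4.11, 0) = 0.0
prox(x) = [4.2968, -5.8208, 0.0]
||prox(x)||_1 = 4.2968 + 5.8208 + 0.0 = 10.1176


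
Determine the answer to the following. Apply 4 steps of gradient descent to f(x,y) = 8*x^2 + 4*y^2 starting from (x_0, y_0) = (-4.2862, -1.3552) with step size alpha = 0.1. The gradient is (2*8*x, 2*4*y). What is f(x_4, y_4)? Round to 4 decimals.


Gradient descent on f(x,y) = 8*x^2 + 4*y^2.
Starting point: (-4.2862, -1.3552), alpha = 0.1
Step 1: grad_x = 2*8*-4.2862 = -68.5792, grad_y = 2*4*-1.3552 = -10.8416
  x_1 = -4.2862 - 0.1*-68.5792 = 2.5717
  y_1 = -1.3552 - 0.1*-10.8416 = -0.271
Step 2: grad_x = 2*8*2.5717 = 41.1475, grad_y = 2*4*-0.271 = -2.1683
  x_2 = 2.5717 - 0.1*41.1475 = -1.543
  y_2 = -0.271 - 0.1*-2.1683 = -0.0542
Step 3: grad_x = 2*8*-1.543 = -24.6885, grad_y = 2*4*-0.0542 = -0.4337
  x_3 = -1.543 - 0.1*-24.6885 = 0.9258
  y_3 = -0.0542 - 0.1*-0.4337 = -0.0108
Step 4: grad_x = 2*8*0.9258 = 14.8131, grad_y = 2*4*-0.0108 = -0.0867
  x_4 = 0.9258 - 0.1*14.8131 = -0.5555
  y_4 = -0.0108 - 0.1*-0.0867 = -0.0022
f(-0.5555, -0.0022) = 8*(-0.5555)^2 + 4*(-0.0022)^2 = 2.4686


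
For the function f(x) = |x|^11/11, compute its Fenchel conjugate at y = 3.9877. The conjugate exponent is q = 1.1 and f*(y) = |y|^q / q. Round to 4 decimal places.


The conjugate exponent q satisfies 1/p + 1/q = 1.
p = 11, so q = 11/(11 - 1) = 1.1
|y|^q = 3.9877^1.1 = 4.5793
f*(3.9877) = 4.5793 / 1.1 = 4.163


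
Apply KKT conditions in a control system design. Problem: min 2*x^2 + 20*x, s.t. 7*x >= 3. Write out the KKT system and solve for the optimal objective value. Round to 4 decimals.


Step 1: Try lambda = 0 (constraint inactive).
x_unc = -20/(2*2) = -5.0
Check: 7*-5.0 = -35.0 < 3 -- violated!
Step 2: Constraint must be active: 7*x = 3
x* = 3/7 = 0.4286 (rounded; the exact value 3/7 is used below)
lambda = (2*2*(3/7) + 20)/7 = 3.102
Step 3: Compute optimal value.
f(x*) = 2*(3/7)^2 + 20*(3/7) = 8.9388


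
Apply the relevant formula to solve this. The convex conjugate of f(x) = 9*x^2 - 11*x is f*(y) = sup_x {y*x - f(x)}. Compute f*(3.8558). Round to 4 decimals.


f*(y) = sup_x {y*x - a*x^2 - b*x} = sup_x {(y-b)*x - a*x^2}
FOC: (y - b) - 2a*x = 0 => x* = (y - b)/(2a)
x* = (3.8558 + 11)/(2*9) = 0.8253
f*(3.8558) = (y-b)^2/(4a) = (3.8558 + 11)^2/(4*9)
= 220.6948/36 = 6.1304


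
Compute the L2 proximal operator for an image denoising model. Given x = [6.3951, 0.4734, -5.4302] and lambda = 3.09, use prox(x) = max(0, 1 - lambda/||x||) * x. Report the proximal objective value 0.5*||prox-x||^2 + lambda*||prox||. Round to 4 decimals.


Step 1: Compute ||x||.
||x|| = 8.4029
Step 2: Compute scaling factor.
scale = max(0, 1 - 3.09/8.4029) = 0.6323
Step 3: prox(x) = [4.0434, 0.2993, -3.4333]
||prox(x)|| = 5.3129
Step 4: Proximal objective.
0.5*||prox-x||^2 = 4.7741
lambda*||prox|| = 16.4169
Total = 21.1909


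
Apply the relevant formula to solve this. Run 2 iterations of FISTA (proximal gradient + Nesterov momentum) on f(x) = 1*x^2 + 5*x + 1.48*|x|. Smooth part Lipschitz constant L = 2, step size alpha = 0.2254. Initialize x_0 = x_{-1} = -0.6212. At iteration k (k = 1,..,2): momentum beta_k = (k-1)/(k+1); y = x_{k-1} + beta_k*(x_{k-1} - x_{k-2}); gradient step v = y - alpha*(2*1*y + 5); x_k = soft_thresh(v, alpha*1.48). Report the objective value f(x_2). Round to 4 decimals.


FISTA on f(x) = 1*x^2 + 5*x + 1.48*|x|
L = 2, alpha = 0.2254
Iteration 1: beta = 0.0, y = -0.6212 + 0.0*(-0.6212 + 0.6212) = -0.6212
  grad(y) = 3.7576, v = y - alpha*grad = -1.4682
  prox(v) = soft_thresh(-1.4682, 0.3336) = -1.1346
Iteration 2: beta = 0.3333, y = -1.1346 + 0.3333*(-1.1346 + 0.6212) = -1.3057
  grad(y) = 2.3886, v = y - alpha*grad = -1.8441
  prox(v) = soft_thresh(-1.8441, 0.3336) = -1.5105
f(x_2) = 1*(-1.5105)^2 + 5*(-1.5105) + 1.48*|-1.5105| = -3.0353
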